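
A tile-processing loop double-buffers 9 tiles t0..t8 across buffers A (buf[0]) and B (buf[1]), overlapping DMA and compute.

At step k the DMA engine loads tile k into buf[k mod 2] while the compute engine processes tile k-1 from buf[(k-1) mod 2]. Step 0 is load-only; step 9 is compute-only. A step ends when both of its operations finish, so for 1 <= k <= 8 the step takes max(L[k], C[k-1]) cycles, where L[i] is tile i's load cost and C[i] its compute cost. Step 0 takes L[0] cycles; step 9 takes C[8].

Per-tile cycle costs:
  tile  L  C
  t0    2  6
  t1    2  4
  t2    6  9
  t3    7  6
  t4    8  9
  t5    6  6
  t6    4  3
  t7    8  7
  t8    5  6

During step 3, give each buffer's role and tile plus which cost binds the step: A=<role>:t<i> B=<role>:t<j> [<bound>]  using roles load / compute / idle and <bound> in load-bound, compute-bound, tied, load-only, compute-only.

step 3: A=compute:t2 B=load:t3 [compute-bound]

step 0: L[0]=2 → dur=2, Σ=2 | A=load:t0 B=idle [load-only]
step 1: L[1]=2 C[0]=6 → dur=6, Σ=8 | A=compute:t0 B=load:t1 [compute-bound]
step 2: L[2]=6 C[1]=4 → dur=6, Σ=14 | A=load:t2 B=compute:t1 [load-bound]
step 3: L[3]=7 C[2]=9 → dur=9, Σ=23 | A=compute:t2 B=load:t3 [compute-bound]
step 4: L[4]=8 C[3]=6 → dur=8, Σ=31 | A=load:t4 B=compute:t3 [load-bound]
step 5: L[5]=6 C[4]=9 → dur=9, Σ=40 | A=compute:t4 B=load:t5 [compute-bound]
step 6: L[6]=4 C[5]=6 → dur=6, Σ=46 | A=load:t6 B=compute:t5 [compute-bound]
step 7: L[7]=8 C[6]=3 → dur=8, Σ=54 | A=compute:t6 B=load:t7 [load-bound]
step 8: L[8]=5 C[7]=7 → dur=7, Σ=61 | A=load:t8 B=compute:t7 [compute-bound]
step 9: C[8]=6 → dur=6, Σ=67 | A=compute:t8 B=idle [compute-only]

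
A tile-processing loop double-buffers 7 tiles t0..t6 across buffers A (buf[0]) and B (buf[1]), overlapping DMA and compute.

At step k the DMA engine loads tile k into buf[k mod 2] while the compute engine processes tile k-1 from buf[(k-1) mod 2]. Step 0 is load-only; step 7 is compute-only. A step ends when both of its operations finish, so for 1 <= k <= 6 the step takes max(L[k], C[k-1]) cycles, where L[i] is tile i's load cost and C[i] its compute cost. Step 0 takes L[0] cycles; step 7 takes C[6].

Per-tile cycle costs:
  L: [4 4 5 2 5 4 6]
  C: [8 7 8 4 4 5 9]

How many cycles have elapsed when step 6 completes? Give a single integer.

end_cycle[6] = 42

k=0 load=t0/4c comp=- wait=4 total=4
k=1 load=t1/4c comp=t0/8c wait=8 total=12
k=2 load=t2/5c comp=t1/7c wait=7 total=19
k=3 load=t3/2c comp=t2/8c wait=8 total=27
k=4 load=t4/5c comp=t3/4c wait=5 total=32
k=5 load=t5/4c comp=t4/4c wait=4 total=36
k=6 load=t6/6c comp=t5/5c wait=6 total=42
k=7 load=- comp=t6/9c wait=9 total=51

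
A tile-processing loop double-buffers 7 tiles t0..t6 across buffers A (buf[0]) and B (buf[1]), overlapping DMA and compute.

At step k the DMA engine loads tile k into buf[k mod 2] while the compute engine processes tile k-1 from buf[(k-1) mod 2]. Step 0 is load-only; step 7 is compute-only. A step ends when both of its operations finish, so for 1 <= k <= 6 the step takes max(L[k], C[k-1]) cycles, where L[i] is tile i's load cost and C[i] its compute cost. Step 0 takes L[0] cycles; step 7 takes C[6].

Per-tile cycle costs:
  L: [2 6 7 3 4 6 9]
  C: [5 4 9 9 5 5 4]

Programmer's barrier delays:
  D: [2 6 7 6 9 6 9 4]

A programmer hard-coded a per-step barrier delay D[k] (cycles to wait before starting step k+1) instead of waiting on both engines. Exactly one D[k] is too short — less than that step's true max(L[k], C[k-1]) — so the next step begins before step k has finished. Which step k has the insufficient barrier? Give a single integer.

hazard at step 3

[0] required=L[0]=2=2 vs D=2 ok
[1] required=max(L[1]=6,C[0]=5)=6 vs D=6 ok
[2] required=max(L[2]=7,C[1]=4)=7 vs D=7 ok
[3] required=max(L[3]=3,C[2]=9)=9 vs D=6 SHORT
[4] required=max(L[4]=4,C[3]=9)=9 vs D=9 ok
[5] required=max(L[5]=6,C[4]=5)=6 vs D=6 ok
[6] required=max(L[6]=9,C[5]=5)=9 vs D=9 ok
[7] required=C[6]=4=4 vs D=4 ok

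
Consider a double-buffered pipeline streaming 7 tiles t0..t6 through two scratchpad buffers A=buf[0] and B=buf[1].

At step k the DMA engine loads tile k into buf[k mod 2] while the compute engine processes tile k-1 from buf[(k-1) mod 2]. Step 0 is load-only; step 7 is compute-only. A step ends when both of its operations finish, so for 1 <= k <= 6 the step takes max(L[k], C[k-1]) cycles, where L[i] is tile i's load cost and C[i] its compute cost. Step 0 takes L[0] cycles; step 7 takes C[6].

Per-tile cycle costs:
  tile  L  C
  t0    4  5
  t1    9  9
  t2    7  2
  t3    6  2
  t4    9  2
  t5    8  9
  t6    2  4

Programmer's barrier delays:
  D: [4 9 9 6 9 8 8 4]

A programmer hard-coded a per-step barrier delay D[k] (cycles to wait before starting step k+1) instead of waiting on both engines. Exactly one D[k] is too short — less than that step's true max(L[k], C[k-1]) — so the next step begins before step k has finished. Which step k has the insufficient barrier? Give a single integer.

step 0: need L[0]=4 = 4; D[0]=4 ok
step 1: need max(L[1]=9,C[0]=5) = 9; D[1]=9 ok
step 2: need max(L[2]=7,C[1]=9) = 9; D[2]=9 ok
step 3: need max(L[3]=6,C[2]=2) = 6; D[3]=6 ok
step 4: need max(L[4]=9,C[3]=2) = 9; D[4]=9 ok
step 5: need max(L[5]=8,C[4]=2) = 8; D[5]=8 ok
step 6: need max(L[6]=2,C[5]=9) = 9; D[6]=8 SHORT
step 7: need C[6]=4 = 4; D[7]=4 ok

hazard at step 6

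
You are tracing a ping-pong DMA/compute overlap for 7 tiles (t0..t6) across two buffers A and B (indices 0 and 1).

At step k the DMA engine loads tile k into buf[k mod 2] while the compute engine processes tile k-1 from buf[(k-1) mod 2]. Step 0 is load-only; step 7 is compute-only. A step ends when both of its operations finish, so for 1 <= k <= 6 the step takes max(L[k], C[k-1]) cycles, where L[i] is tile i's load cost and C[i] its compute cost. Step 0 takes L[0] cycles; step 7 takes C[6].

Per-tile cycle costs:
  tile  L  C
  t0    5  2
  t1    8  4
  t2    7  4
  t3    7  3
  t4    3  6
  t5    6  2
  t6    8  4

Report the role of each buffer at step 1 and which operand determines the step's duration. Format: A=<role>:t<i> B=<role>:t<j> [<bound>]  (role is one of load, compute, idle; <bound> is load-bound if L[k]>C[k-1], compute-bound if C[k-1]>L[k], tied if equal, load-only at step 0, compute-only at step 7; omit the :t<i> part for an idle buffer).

[0] DMA t0→A (5c) ∥ CU idle ⇒ 5c, clock 5
[1] DMA t1→B (8c) ∥ CU A:t0 (2c) ⇒ 8c, clock 13
[2] DMA t2→A (7c) ∥ CU B:t1 (4c) ⇒ 7c, clock 20
[3] DMA t3→B (7c) ∥ CU A:t2 (4c) ⇒ 7c, clock 27
[4] DMA t4→A (3c) ∥ CU B:t3 (3c) ⇒ 3c, clock 30
[5] DMA t5→B (6c) ∥ CU A:t4 (6c) ⇒ 6c, clock 36
[6] DMA t6→A (8c) ∥ CU B:t5 (2c) ⇒ 8c, clock 44
[7] DMA idle ∥ CU A:t6 (4c) ⇒ 4c, clock 48

step 1: A=compute:t0 B=load:t1 [load-bound]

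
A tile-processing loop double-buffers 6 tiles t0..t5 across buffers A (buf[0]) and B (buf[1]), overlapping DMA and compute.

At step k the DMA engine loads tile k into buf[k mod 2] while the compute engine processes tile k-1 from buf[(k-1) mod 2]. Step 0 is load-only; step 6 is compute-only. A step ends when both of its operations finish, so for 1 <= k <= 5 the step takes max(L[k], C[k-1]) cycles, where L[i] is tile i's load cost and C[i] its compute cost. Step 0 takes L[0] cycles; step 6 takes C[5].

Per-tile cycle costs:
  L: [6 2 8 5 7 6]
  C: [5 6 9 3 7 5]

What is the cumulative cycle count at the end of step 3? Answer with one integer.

[0] DMA t0→A (6c) ∥ CU idle ⇒ 6c, clock 6
[1] DMA t1→B (2c) ∥ CU A:t0 (5c) ⇒ 5c, clock 11
[2] DMA t2→A (8c) ∥ CU B:t1 (6c) ⇒ 8c, clock 19
[3] DMA t3→B (5c) ∥ CU A:t2 (9c) ⇒ 9c, clock 28
[4] DMA t4→A (7c) ∥ CU B:t3 (3c) ⇒ 7c, clock 35
[5] DMA t5→B (6c) ∥ CU A:t4 (7c) ⇒ 7c, clock 42
[6] DMA idle ∥ CU B:t5 (5c) ⇒ 5c, clock 47

end_cycle[3] = 28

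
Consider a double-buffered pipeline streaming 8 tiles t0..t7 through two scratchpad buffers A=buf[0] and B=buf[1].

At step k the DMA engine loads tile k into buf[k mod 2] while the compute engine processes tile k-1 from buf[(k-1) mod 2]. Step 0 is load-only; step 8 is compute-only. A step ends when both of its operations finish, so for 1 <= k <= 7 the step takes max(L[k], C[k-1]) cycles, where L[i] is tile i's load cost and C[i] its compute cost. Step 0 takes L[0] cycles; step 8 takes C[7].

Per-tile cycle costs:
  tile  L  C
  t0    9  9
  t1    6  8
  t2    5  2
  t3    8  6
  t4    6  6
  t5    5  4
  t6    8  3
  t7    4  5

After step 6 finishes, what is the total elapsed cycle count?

  0. 9=9c; end=9; A:t0 B:-
  1. max(6,9)=9c; end=18; A:t0 B:t1
  2. max(5,8)=8c; end=26; A:t2 B:t1
  3. max(8,2)=8c; end=34; A:t2 B:t3
  4. max(6,6)=6c; end=40; A:t4 B:t3
  5. max(5,6)=6c; end=46; A:t4 B:t5
  6. max(8,4)=8c; end=54; A:t6 B:t5
  7. max(4,3)=4c; end=58; A:t6 B:t7
  8. 5=5c; end=63; A:t6 B:t7

end_cycle[6] = 54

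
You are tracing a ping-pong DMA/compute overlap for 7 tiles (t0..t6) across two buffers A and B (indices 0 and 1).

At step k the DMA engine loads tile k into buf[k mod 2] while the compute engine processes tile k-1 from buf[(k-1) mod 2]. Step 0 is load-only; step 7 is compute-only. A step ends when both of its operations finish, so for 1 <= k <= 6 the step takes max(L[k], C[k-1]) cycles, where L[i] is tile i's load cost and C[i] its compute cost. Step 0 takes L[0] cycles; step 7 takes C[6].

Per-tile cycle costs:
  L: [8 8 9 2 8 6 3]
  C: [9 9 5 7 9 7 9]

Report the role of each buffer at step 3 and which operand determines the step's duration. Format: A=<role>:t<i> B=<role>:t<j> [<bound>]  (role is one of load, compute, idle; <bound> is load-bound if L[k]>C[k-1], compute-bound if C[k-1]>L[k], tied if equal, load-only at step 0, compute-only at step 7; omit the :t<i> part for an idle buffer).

[0] DMA t0→A (8c) ∥ CU idle ⇒ 8c, clock 8
[1] DMA t1→B (8c) ∥ CU A:t0 (9c) ⇒ 9c, clock 17
[2] DMA t2→A (9c) ∥ CU B:t1 (9c) ⇒ 9c, clock 26
[3] DMA t3→B (2c) ∥ CU A:t2 (5c) ⇒ 5c, clock 31
[4] DMA t4→A (8c) ∥ CU B:t3 (7c) ⇒ 8c, clock 39
[5] DMA t5→B (6c) ∥ CU A:t4 (9c) ⇒ 9c, clock 48
[6] DMA t6→A (3c) ∥ CU B:t5 (7c) ⇒ 7c, clock 55
[7] DMA idle ∥ CU A:t6 (9c) ⇒ 9c, clock 64

step 3: A=compute:t2 B=load:t3 [compute-bound]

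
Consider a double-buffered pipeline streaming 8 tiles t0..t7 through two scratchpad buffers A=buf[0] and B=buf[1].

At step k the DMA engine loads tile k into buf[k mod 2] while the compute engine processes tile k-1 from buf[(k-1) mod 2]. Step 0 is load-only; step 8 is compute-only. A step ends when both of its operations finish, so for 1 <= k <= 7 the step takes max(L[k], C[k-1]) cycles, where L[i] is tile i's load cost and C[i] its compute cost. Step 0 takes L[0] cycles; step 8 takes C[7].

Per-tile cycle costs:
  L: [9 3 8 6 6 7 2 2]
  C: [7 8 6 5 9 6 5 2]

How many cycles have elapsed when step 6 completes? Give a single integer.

step 0: L[0]=9 → dur=9, Σ=9 | A=load:t0 B=idle [load-only]
step 1: L[1]=3 C[0]=7 → dur=7, Σ=16 | A=compute:t0 B=load:t1 [compute-bound]
step 2: L[2]=8 C[1]=8 → dur=8, Σ=24 | A=load:t2 B=compute:t1 [tied]
step 3: L[3]=6 C[2]=6 → dur=6, Σ=30 | A=compute:t2 B=load:t3 [tied]
step 4: L[4]=6 C[3]=5 → dur=6, Σ=36 | A=load:t4 B=compute:t3 [load-bound]
step 5: L[5]=7 C[4]=9 → dur=9, Σ=45 | A=compute:t4 B=load:t5 [compute-bound]
step 6: L[6]=2 C[5]=6 → dur=6, Σ=51 | A=load:t6 B=compute:t5 [compute-bound]
step 7: L[7]=2 C[6]=5 → dur=5, Σ=56 | A=compute:t6 B=load:t7 [compute-bound]
step 8: C[7]=2 → dur=2, Σ=58 | A=idle B=compute:t7 [compute-only]

end_cycle[6] = 51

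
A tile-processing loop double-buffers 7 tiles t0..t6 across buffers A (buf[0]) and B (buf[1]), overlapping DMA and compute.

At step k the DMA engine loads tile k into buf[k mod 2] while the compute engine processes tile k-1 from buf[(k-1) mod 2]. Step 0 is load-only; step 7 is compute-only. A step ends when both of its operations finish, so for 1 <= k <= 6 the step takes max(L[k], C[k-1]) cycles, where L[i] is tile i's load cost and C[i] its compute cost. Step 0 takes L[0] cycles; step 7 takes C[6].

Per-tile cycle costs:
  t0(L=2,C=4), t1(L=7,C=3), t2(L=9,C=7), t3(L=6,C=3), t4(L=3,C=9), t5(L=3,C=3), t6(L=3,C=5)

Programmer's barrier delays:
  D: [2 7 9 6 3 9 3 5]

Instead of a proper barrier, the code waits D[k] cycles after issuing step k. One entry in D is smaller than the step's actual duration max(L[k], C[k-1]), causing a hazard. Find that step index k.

hazard at step 3

[0] required=L[0]=2=2 vs D=2 ok
[1] required=max(L[1]=7,C[0]=4)=7 vs D=7 ok
[2] required=max(L[2]=9,C[1]=3)=9 vs D=9 ok
[3] required=max(L[3]=6,C[2]=7)=7 vs D=6 SHORT
[4] required=max(L[4]=3,C[3]=3)=3 vs D=3 ok
[5] required=max(L[5]=3,C[4]=9)=9 vs D=9 ok
[6] required=max(L[6]=3,C[5]=3)=3 vs D=3 ok
[7] required=C[6]=5=5 vs D=5 ok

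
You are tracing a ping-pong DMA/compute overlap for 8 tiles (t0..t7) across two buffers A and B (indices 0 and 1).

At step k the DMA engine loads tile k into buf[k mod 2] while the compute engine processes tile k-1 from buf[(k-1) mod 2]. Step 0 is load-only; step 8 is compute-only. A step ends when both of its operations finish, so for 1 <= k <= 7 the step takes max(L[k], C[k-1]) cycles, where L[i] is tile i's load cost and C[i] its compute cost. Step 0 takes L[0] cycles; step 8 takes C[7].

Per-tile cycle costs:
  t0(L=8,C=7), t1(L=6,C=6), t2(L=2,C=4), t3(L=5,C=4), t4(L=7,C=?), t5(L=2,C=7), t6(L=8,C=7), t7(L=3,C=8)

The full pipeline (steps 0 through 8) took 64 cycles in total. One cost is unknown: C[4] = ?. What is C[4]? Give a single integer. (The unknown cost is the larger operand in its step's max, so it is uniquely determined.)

C[4] = 8

step 0: dur = L[0]=8 = 8
step 1: dur = max(L[1]=6, C[0]=7) = 7
step 2: dur = max(L[2]=2, C[1]=6) = 6
step 3: dur = max(L[3]=5, C[2]=4) = 5
step 4: dur = max(L[4]=7, C[3]=4) = 7
step 5: dur = max(L[5]=2, C[4]=?) = C[4]  (unknown; binding)
step 6: dur = max(L[6]=8, C[5]=7) = 8
step 7: dur = max(L[7]=3, C[6]=7) = 7
step 8: dur = C[7]=8 = 8
sum of known step durations = 56
dur[5] = total - known = 64 - 56 = 8
C[4] is the binding max in step 5, so C[4] = dur[5] = 8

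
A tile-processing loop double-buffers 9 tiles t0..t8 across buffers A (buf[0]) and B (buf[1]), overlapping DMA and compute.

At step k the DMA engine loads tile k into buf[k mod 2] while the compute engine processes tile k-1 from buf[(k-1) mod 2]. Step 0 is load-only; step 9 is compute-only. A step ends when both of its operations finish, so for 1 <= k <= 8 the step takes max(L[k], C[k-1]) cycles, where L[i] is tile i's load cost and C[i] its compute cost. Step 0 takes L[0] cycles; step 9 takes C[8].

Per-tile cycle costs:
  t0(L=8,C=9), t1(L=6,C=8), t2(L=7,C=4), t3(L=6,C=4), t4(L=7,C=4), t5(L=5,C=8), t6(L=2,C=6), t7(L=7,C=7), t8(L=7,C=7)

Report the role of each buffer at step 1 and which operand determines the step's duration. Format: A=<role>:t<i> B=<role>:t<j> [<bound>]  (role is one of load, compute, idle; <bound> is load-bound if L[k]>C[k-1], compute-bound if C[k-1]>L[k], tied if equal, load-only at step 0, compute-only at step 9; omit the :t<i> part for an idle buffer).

step 1: A=compute:t0 B=load:t1 [compute-bound]

step 0: L[0]=8 → dur=8, Σ=8 | A=load:t0 B=idle [load-only]
step 1: L[1]=6 C[0]=9 → dur=9, Σ=17 | A=compute:t0 B=load:t1 [compute-bound]
step 2: L[2]=7 C[1]=8 → dur=8, Σ=25 | A=load:t2 B=compute:t1 [compute-bound]
step 3: L[3]=6 C[2]=4 → dur=6, Σ=31 | A=compute:t2 B=load:t3 [load-bound]
step 4: L[4]=7 C[3]=4 → dur=7, Σ=38 | A=load:t4 B=compute:t3 [load-bound]
step 5: L[5]=5 C[4]=4 → dur=5, Σ=43 | A=compute:t4 B=load:t5 [load-bound]
step 6: L[6]=2 C[5]=8 → dur=8, Σ=51 | A=load:t6 B=compute:t5 [compute-bound]
step 7: L[7]=7 C[6]=6 → dur=7, Σ=58 | A=compute:t6 B=load:t7 [load-bound]
step 8: L[8]=7 C[7]=7 → dur=7, Σ=65 | A=load:t8 B=compute:t7 [tied]
step 9: C[8]=7 → dur=7, Σ=72 | A=compute:t8 B=idle [compute-only]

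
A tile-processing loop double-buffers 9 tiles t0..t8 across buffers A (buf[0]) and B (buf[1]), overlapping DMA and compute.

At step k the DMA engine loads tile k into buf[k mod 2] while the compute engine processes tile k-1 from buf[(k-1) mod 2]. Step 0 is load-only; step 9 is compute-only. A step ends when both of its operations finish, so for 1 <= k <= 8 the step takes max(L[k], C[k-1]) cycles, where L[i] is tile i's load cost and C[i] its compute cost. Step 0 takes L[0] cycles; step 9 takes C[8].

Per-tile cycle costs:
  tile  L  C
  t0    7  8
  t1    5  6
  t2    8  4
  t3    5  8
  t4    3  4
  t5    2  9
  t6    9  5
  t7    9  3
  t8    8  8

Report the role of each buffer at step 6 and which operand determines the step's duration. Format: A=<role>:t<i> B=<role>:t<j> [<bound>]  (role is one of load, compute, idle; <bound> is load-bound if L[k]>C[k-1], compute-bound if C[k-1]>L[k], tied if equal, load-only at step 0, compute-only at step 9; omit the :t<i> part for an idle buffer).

step 6: A=load:t6 B=compute:t5 [tied]

[0] DMA t0→A (7c) ∥ CU idle ⇒ 7c, clock 7
[1] DMA t1→B (5c) ∥ CU A:t0 (8c) ⇒ 8c, clock 15
[2] DMA t2→A (8c) ∥ CU B:t1 (6c) ⇒ 8c, clock 23
[3] DMA t3→B (5c) ∥ CU A:t2 (4c) ⇒ 5c, clock 28
[4] DMA t4→A (3c) ∥ CU B:t3 (8c) ⇒ 8c, clock 36
[5] DMA t5→B (2c) ∥ CU A:t4 (4c) ⇒ 4c, clock 40
[6] DMA t6→A (9c) ∥ CU B:t5 (9c) ⇒ 9c, clock 49
[7] DMA t7→B (9c) ∥ CU A:t6 (5c) ⇒ 9c, clock 58
[8] DMA t8→A (8c) ∥ CU B:t7 (3c) ⇒ 8c, clock 66
[9] DMA idle ∥ CU A:t8 (8c) ⇒ 8c, clock 74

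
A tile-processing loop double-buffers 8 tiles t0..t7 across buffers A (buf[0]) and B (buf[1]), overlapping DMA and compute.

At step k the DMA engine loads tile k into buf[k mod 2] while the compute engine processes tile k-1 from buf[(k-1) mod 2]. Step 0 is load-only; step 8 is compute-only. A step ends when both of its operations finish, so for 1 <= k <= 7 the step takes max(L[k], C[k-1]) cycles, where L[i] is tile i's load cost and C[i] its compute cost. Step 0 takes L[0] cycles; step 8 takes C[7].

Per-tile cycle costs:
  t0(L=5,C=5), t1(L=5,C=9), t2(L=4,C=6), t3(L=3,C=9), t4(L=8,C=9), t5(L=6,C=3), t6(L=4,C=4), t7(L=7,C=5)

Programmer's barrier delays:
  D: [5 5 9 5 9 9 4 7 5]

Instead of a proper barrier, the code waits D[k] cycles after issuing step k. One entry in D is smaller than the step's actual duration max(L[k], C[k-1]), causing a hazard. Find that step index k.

hazard at step 3

step 0: need L[0]=5 = 5; D[0]=5 ok
step 1: need max(L[1]=5,C[0]=5) = 5; D[1]=5 ok
step 2: need max(L[2]=4,C[1]=9) = 9; D[2]=9 ok
step 3: need max(L[3]=3,C[2]=6) = 6; D[3]=5 SHORT
step 4: need max(L[4]=8,C[3]=9) = 9; D[4]=9 ok
step 5: need max(L[5]=6,C[4]=9) = 9; D[5]=9 ok
step 6: need max(L[6]=4,C[5]=3) = 4; D[6]=4 ok
step 7: need max(L[7]=7,C[6]=4) = 7; D[7]=7 ok
step 8: need C[7]=5 = 5; D[8]=5 ok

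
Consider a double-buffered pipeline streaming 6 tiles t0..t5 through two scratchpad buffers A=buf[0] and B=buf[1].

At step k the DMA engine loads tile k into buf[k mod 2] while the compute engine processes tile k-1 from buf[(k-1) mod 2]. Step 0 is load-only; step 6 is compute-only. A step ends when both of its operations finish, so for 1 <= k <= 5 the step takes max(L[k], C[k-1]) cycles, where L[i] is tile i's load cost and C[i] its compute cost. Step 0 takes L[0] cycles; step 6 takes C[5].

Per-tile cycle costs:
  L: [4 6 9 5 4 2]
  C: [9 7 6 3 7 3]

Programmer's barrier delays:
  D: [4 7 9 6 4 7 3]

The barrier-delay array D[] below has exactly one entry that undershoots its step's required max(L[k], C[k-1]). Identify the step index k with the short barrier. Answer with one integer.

step 0: need L[0]=4 = 4; D[0]=4 ok
step 1: need max(L[1]=6,C[0]=9) = 9; D[1]=7 SHORT
step 2: need max(L[2]=9,C[1]=7) = 9; D[2]=9 ok
step 3: need max(L[3]=5,C[2]=6) = 6; D[3]=6 ok
step 4: need max(L[4]=4,C[3]=3) = 4; D[4]=4 ok
step 5: need max(L[5]=2,C[4]=7) = 7; D[5]=7 ok
step 6: need C[5]=3 = 3; D[6]=3 ok

hazard at step 1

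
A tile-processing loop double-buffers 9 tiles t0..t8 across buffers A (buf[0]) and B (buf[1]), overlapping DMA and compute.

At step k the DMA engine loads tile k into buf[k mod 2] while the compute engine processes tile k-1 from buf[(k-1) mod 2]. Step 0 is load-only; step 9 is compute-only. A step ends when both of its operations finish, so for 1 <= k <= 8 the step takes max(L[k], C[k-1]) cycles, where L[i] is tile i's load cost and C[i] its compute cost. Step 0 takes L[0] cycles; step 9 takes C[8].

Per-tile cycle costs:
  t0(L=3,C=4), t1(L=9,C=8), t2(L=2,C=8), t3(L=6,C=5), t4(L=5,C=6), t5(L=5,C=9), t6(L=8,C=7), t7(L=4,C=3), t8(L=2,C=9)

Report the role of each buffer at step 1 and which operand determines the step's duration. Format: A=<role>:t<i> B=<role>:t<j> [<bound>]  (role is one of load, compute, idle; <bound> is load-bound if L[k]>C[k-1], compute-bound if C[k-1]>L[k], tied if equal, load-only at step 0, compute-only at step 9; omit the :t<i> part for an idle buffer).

step 1: A=compute:t0 B=load:t1 [load-bound]

step 0: L[0]=3 → dur=3, Σ=3 | A=load:t0 B=idle [load-only]
step 1: L[1]=9 C[0]=4 → dur=9, Σ=12 | A=compute:t0 B=load:t1 [load-bound]
step 2: L[2]=2 C[1]=8 → dur=8, Σ=20 | A=load:t2 B=compute:t1 [compute-bound]
step 3: L[3]=6 C[2]=8 → dur=8, Σ=28 | A=compute:t2 B=load:t3 [compute-bound]
step 4: L[4]=5 C[3]=5 → dur=5, Σ=33 | A=load:t4 B=compute:t3 [tied]
step 5: L[5]=5 C[4]=6 → dur=6, Σ=39 | A=compute:t4 B=load:t5 [compute-bound]
step 6: L[6]=8 C[5]=9 → dur=9, Σ=48 | A=load:t6 B=compute:t5 [compute-bound]
step 7: L[7]=4 C[6]=7 → dur=7, Σ=55 | A=compute:t6 B=load:t7 [compute-bound]
step 8: L[8]=2 C[7]=3 → dur=3, Σ=58 | A=load:t8 B=compute:t7 [compute-bound]
step 9: C[8]=9 → dur=9, Σ=67 | A=compute:t8 B=idle [compute-only]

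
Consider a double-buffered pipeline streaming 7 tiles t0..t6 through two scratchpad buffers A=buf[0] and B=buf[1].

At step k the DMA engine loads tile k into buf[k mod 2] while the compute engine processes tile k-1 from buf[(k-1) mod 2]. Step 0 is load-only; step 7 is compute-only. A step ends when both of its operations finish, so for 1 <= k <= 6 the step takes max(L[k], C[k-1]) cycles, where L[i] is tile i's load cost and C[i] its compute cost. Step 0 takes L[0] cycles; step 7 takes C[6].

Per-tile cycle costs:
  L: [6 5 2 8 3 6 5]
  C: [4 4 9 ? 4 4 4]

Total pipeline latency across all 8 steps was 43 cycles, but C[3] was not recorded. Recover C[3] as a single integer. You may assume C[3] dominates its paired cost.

step 0: dur = L[0]=6 = 6
step 1: dur = max(L[1]=5, C[0]=4) = 5
step 2: dur = max(L[2]=2, C[1]=4) = 4
step 3: dur = max(L[3]=8, C[2]=9) = 9
step 4: dur = max(L[4]=3, C[3]=?) = C[3]  (unknown; binding)
step 5: dur = max(L[5]=6, C[4]=4) = 6
step 6: dur = max(L[6]=5, C[5]=4) = 5
step 7: dur = C[6]=4 = 4
sum of known step durations = 39
dur[4] = total - known = 43 - 39 = 4
C[3] is the binding max in step 4, so C[3] = dur[4] = 4

C[3] = 4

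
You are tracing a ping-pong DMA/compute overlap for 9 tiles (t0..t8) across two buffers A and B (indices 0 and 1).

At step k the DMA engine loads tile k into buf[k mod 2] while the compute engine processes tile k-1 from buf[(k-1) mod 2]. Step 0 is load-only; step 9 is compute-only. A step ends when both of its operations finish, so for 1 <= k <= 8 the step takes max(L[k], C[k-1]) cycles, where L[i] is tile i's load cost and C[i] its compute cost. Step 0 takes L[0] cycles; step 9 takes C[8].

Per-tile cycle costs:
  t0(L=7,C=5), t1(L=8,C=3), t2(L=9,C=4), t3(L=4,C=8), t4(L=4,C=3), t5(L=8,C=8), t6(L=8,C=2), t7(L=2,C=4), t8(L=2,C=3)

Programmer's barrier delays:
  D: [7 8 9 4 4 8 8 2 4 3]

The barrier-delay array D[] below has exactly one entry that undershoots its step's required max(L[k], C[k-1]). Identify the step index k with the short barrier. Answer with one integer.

hazard at step 4

k=0 barrier L[0]=7→7c, D[0]=7 ok
k=1 barrier max(L[1]=8,C[0]=5)→8c, D[1]=8 ok
k=2 barrier max(L[2]=9,C[1]=3)→9c, D[2]=9 ok
k=3 barrier max(L[3]=4,C[2]=4)→4c, D[3]=4 ok
k=4 barrier max(L[4]=4,C[3]=8)→8c, D[4]=4 SHORT
k=5 barrier max(L[5]=8,C[4]=3)→8c, D[5]=8 ok
k=6 barrier max(L[6]=8,C[5]=8)→8c, D[6]=8 ok
k=7 barrier max(L[7]=2,C[6]=2)→2c, D[7]=2 ok
k=8 barrier max(L[8]=2,C[7]=4)→4c, D[8]=4 ok
k=9 barrier C[8]=3→3c, D[9]=3 ok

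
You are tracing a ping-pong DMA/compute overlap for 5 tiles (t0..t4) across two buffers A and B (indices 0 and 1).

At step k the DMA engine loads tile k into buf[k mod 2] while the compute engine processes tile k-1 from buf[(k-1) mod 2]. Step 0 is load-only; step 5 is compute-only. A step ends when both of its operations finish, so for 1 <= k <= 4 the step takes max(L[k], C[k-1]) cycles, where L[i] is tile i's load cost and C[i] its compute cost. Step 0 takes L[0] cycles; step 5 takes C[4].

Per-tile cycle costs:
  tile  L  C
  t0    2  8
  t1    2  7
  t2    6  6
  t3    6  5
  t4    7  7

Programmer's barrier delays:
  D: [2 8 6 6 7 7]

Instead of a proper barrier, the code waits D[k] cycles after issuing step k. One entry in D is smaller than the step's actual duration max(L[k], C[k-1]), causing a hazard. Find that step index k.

hazard at step 2

k=0 barrier L[0]=2→2c, D[0]=2 ok
k=1 barrier max(L[1]=2,C[0]=8)→8c, D[1]=8 ok
k=2 barrier max(L[2]=6,C[1]=7)→7c, D[2]=6 SHORT
k=3 barrier max(L[3]=6,C[2]=6)→6c, D[3]=6 ok
k=4 barrier max(L[4]=7,C[3]=5)→7c, D[4]=7 ok
k=5 barrier C[4]=7→7c, D[5]=7 ok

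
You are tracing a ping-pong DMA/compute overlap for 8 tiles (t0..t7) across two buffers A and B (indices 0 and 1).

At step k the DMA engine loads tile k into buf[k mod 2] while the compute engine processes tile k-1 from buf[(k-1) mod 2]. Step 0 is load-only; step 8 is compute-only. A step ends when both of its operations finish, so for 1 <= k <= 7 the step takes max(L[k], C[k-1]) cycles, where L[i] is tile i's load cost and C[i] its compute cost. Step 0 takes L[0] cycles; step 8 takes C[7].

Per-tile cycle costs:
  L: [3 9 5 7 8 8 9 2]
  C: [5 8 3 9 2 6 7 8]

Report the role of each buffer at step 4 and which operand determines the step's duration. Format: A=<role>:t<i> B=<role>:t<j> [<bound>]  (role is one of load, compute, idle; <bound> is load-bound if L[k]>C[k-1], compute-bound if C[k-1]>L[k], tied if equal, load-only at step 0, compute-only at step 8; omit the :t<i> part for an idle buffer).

step 4: A=load:t4 B=compute:t3 [compute-bound]

k=0 load=t0/3c comp=- wait=3 total=3
k=1 load=t1/9c comp=t0/5c wait=9 total=12
k=2 load=t2/5c comp=t1/8c wait=8 total=20
k=3 load=t3/7c comp=t2/3c wait=7 total=27
k=4 load=t4/8c comp=t3/9c wait=9 total=36
k=5 load=t5/8c comp=t4/2c wait=8 total=44
k=6 load=t6/9c comp=t5/6c wait=9 total=53
k=7 load=t7/2c comp=t6/7c wait=7 total=60
k=8 load=- comp=t7/8c wait=8 total=68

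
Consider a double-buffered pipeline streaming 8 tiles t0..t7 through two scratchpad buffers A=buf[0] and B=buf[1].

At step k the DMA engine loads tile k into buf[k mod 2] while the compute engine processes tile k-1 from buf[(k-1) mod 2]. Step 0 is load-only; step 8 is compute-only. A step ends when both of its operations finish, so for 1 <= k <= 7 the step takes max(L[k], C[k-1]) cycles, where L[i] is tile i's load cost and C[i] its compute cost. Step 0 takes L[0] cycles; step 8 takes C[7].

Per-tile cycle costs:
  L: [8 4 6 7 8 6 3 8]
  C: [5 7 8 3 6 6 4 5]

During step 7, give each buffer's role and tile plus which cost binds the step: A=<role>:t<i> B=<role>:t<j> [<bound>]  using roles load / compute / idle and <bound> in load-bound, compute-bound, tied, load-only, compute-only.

step 7: A=compute:t6 B=load:t7 [load-bound]

step 0: L[0]=8 → dur=8, Σ=8 | A=load:t0 B=idle [load-only]
step 1: L[1]=4 C[0]=5 → dur=5, Σ=13 | A=compute:t0 B=load:t1 [compute-bound]
step 2: L[2]=6 C[1]=7 → dur=7, Σ=20 | A=load:t2 B=compute:t1 [compute-bound]
step 3: L[3]=7 C[2]=8 → dur=8, Σ=28 | A=compute:t2 B=load:t3 [compute-bound]
step 4: L[4]=8 C[3]=3 → dur=8, Σ=36 | A=load:t4 B=compute:t3 [load-bound]
step 5: L[5]=6 C[4]=6 → dur=6, Σ=42 | A=compute:t4 B=load:t5 [tied]
step 6: L[6]=3 C[5]=6 → dur=6, Σ=48 | A=load:t6 B=compute:t5 [compute-bound]
step 7: L[7]=8 C[6]=4 → dur=8, Σ=56 | A=compute:t6 B=load:t7 [load-bound]
step 8: C[7]=5 → dur=5, Σ=61 | A=idle B=compute:t7 [compute-only]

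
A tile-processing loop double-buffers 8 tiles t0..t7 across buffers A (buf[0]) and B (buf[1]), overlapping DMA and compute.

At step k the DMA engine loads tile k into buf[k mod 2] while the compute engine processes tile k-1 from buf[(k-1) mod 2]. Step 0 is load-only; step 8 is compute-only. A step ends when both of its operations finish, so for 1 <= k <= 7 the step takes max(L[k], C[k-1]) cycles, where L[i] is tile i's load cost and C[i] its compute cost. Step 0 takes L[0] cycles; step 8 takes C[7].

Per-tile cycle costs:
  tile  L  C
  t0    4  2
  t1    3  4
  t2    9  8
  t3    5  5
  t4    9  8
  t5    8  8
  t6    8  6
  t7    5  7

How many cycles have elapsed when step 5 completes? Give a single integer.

[0] DMA t0→A (4c) ∥ CU idle ⇒ 4c, clock 4
[1] DMA t1→B (3c) ∥ CU A:t0 (2c) ⇒ 3c, clock 7
[2] DMA t2→A (9c) ∥ CU B:t1 (4c) ⇒ 9c, clock 16
[3] DMA t3→B (5c) ∥ CU A:t2 (8c) ⇒ 8c, clock 24
[4] DMA t4→A (9c) ∥ CU B:t3 (5c) ⇒ 9c, clock 33
[5] DMA t5→B (8c) ∥ CU A:t4 (8c) ⇒ 8c, clock 41
[6] DMA t6→A (8c) ∥ CU B:t5 (8c) ⇒ 8c, clock 49
[7] DMA t7→B (5c) ∥ CU A:t6 (6c) ⇒ 6c, clock 55
[8] DMA idle ∥ CU B:t7 (7c) ⇒ 7c, clock 62

end_cycle[5] = 41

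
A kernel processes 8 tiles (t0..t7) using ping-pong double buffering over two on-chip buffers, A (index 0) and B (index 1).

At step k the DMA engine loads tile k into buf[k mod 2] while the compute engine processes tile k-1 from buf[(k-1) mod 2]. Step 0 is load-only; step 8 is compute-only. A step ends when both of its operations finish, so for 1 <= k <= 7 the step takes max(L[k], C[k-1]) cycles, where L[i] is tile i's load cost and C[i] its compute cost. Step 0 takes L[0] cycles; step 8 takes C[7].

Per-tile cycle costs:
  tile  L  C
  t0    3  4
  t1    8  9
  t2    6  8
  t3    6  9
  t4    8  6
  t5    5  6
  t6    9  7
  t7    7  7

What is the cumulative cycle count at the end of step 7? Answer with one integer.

k=0 load=t0/3c comp=- wait=3 total=3
k=1 load=t1/8c comp=t0/4c wait=8 total=11
k=2 load=t2/6c comp=t1/9c wait=9 total=20
k=3 load=t3/6c comp=t2/8c wait=8 total=28
k=4 load=t4/8c comp=t3/9c wait=9 total=37
k=5 load=t5/5c comp=t4/6c wait=6 total=43
k=6 load=t6/9c comp=t5/6c wait=9 total=52
k=7 load=t7/7c comp=t6/7c wait=7 total=59
k=8 load=- comp=t7/7c wait=7 total=66

end_cycle[7] = 59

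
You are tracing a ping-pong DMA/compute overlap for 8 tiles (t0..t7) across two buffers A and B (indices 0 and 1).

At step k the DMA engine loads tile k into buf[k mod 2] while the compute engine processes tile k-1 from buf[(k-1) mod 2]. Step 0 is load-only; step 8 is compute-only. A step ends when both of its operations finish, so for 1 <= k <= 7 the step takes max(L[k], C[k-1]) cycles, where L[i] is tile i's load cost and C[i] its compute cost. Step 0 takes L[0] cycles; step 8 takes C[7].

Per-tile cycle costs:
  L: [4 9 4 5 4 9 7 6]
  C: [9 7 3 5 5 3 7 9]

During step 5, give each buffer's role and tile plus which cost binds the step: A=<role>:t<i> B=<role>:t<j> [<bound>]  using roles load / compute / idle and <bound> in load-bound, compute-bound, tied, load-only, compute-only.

step 0: L[0]=4 → dur=4, Σ=4 | A=load:t0 B=idle [load-only]
step 1: L[1]=9 C[0]=9 → dur=9, Σ=13 | A=compute:t0 B=load:t1 [tied]
step 2: L[2]=4 C[1]=7 → dur=7, Σ=20 | A=load:t2 B=compute:t1 [compute-bound]
step 3: L[3]=5 C[2]=3 → dur=5, Σ=25 | A=compute:t2 B=load:t3 [load-bound]
step 4: L[4]=4 C[3]=5 → dur=5, Σ=30 | A=load:t4 B=compute:t3 [compute-bound]
step 5: L[5]=9 C[4]=5 → dur=9, Σ=39 | A=compute:t4 B=load:t5 [load-bound]
step 6: L[6]=7 C[5]=3 → dur=7, Σ=46 | A=load:t6 B=compute:t5 [load-bound]
step 7: L[7]=6 C[6]=7 → dur=7, Σ=53 | A=compute:t6 B=load:t7 [compute-bound]
step 8: C[7]=9 → dur=9, Σ=62 | A=idle B=compute:t7 [compute-only]

step 5: A=compute:t4 B=load:t5 [load-bound]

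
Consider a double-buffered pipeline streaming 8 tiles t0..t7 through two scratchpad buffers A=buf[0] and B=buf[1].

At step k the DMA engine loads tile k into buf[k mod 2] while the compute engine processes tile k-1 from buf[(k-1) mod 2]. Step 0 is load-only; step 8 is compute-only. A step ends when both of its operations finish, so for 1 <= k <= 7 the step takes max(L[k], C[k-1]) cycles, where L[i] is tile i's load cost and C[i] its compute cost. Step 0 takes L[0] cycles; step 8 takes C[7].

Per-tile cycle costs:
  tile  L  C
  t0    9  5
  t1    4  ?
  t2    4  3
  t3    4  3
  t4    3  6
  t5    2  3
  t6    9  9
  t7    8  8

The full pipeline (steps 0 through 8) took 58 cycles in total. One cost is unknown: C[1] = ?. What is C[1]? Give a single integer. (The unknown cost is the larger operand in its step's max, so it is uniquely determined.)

C[1] = 5

step 0 | dur = L[0]=9 = 9
step 1 | dur = max(L[1]=4, C[0]=5) = 5
step 2 | dur = max(L[2]=4, C[1]=?) = C[1]  (unknown; binding)
step 3 | dur = max(L[3]=4, C[2]=3) = 4
step 4 | dur = max(L[4]=3, C[3]=3) = 3
step 5 | dur = max(L[5]=2, C[4]=6) = 6
step 6 | dur = max(L[6]=9, C[5]=3) = 9
step 7 | dur = max(L[7]=8, C[6]=9) = 9
step 8 | dur = C[7]=8 = 8
sum of known step durations = 53
dur[2] = total - known = 58 - 53 = 5
C[1] is the binding max in step 2, so C[1] = dur[2] = 5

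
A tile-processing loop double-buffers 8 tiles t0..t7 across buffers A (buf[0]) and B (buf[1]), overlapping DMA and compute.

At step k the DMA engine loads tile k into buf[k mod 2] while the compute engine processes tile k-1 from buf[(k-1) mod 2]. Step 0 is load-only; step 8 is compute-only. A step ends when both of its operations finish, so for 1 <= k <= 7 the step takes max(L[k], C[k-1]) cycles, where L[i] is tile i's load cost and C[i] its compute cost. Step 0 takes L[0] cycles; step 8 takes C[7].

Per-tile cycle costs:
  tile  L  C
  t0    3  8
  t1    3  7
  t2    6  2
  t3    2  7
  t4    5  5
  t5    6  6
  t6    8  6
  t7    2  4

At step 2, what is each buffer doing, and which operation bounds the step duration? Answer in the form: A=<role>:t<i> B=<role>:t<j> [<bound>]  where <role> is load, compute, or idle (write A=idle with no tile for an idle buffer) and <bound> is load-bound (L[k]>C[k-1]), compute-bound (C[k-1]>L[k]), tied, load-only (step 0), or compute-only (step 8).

k=0 load=t0/3c comp=- wait=3 total=3
k=1 load=t1/3c comp=t0/8c wait=8 total=11
k=2 load=t2/6c comp=t1/7c wait=7 total=18
k=3 load=t3/2c comp=t2/2c wait=2 total=20
k=4 load=t4/5c comp=t3/7c wait=7 total=27
k=5 load=t5/6c comp=t4/5c wait=6 total=33
k=6 load=t6/8c comp=t5/6c wait=8 total=41
k=7 load=t7/2c comp=t6/6c wait=6 total=47
k=8 load=- comp=t7/4c wait=4 total=51

step 2: A=load:t2 B=compute:t1 [compute-bound]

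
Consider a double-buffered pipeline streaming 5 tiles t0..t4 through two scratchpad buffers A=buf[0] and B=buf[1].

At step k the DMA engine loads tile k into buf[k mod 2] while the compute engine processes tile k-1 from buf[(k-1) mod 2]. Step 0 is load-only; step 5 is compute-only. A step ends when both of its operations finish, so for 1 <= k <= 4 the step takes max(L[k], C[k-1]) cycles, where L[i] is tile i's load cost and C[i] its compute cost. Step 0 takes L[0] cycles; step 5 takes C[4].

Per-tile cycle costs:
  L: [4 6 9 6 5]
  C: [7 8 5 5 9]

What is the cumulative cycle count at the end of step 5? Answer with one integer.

end_cycle[5] = 40

k=0 load=t0/4c comp=- wait=4 total=4
k=1 load=t1/6c comp=t0/7c wait=7 total=11
k=2 load=t2/9c comp=t1/8c wait=9 total=20
k=3 load=t3/6c comp=t2/5c wait=6 total=26
k=4 load=t4/5c comp=t3/5c wait=5 total=31
k=5 load=- comp=t4/9c wait=9 total=40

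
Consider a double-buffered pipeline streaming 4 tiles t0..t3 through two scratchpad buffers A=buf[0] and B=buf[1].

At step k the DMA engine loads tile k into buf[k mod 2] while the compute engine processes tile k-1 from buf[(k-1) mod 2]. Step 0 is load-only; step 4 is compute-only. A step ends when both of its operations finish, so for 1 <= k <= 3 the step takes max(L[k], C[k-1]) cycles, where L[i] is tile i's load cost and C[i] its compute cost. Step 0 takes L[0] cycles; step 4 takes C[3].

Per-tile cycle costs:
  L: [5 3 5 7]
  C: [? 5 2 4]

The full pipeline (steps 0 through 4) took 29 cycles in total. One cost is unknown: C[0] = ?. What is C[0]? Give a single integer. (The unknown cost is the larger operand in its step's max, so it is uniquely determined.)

C[0] = 8

step 0 | dur = L[0]=5 = 5
step 1 | dur = max(L[1]=3, C[0]=?) = C[0]  (unknown; binding)
step 2 | dur = max(L[2]=5, C[1]=5) = 5
step 3 | dur = max(L[3]=7, C[2]=2) = 7
step 4 | dur = C[3]=4 = 4
sum of known step durations = 21
dur[1] = total - known = 29 - 21 = 8
C[0] is the binding max in step 1, so C[0] = dur[1] = 8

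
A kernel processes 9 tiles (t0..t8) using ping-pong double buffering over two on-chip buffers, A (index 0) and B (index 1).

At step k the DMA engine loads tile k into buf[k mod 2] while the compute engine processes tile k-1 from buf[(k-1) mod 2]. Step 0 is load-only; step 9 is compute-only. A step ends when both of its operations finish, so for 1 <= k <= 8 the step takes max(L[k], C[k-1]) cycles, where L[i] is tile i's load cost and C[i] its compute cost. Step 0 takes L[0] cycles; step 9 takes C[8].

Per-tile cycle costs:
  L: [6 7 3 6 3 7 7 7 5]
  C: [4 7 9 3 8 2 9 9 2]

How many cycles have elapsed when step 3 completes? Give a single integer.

  0. 6=6c; end=6; A:t0 B:-
  1. max(7,4)=7c; end=13; A:t0 B:t1
  2. max(3,7)=7c; end=20; A:t2 B:t1
  3. max(6,9)=9c; end=29; A:t2 B:t3
  4. max(3,3)=3c; end=32; A:t4 B:t3
  5. max(7,8)=8c; end=40; A:t4 B:t5
  6. max(7,2)=7c; end=47; A:t6 B:t5
  7. max(7,9)=9c; end=56; A:t6 B:t7
  8. max(5,9)=9c; end=65; A:t8 B:t7
  9. 2=2c; end=67; A:t8 B:t7

end_cycle[3] = 29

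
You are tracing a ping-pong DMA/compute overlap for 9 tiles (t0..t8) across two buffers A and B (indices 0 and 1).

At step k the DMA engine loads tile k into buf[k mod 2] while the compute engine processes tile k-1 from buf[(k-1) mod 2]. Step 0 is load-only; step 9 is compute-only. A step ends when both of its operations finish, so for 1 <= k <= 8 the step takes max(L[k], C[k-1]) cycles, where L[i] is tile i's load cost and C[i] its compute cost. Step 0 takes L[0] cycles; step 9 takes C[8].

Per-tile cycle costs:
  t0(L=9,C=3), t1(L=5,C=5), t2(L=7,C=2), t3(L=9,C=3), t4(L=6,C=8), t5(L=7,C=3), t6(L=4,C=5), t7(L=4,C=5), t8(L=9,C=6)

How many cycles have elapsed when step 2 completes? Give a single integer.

end_cycle[2] = 21

  0. 9=9c; end=9; A:t0 B:-
  1. max(5,3)=5c; end=14; A:t0 B:t1
  2. max(7,5)=7c; end=21; A:t2 B:t1
  3. max(9,2)=9c; end=30; A:t2 B:t3
  4. max(6,3)=6c; end=36; A:t4 B:t3
  5. max(7,8)=8c; end=44; A:t4 B:t5
  6. max(4,3)=4c; end=48; A:t6 B:t5
  7. max(4,5)=5c; end=53; A:t6 B:t7
  8. max(9,5)=9c; end=62; A:t8 B:t7
  9. 6=6c; end=68; A:t8 B:t7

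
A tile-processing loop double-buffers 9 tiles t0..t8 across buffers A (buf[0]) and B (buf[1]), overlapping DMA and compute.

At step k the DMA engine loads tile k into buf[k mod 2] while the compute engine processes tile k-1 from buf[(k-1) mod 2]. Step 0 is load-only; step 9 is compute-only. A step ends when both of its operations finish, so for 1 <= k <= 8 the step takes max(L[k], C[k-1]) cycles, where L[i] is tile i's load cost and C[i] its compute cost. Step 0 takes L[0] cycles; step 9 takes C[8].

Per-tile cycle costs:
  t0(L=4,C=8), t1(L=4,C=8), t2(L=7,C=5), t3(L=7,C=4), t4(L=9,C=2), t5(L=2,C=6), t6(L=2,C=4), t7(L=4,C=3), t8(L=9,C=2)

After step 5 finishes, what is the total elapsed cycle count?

end_cycle[5] = 38

step 0: L[0]=4 → dur=4, Σ=4 | A=load:t0 B=idle [load-only]
step 1: L[1]=4 C[0]=8 → dur=8, Σ=12 | A=compute:t0 B=load:t1 [compute-bound]
step 2: L[2]=7 C[1]=8 → dur=8, Σ=20 | A=load:t2 B=compute:t1 [compute-bound]
step 3: L[3]=7 C[2]=5 → dur=7, Σ=27 | A=compute:t2 B=load:t3 [load-bound]
step 4: L[4]=9 C[3]=4 → dur=9, Σ=36 | A=load:t4 B=compute:t3 [load-bound]
step 5: L[5]=2 C[4]=2 → dur=2, Σ=38 | A=compute:t4 B=load:t5 [tied]
step 6: L[6]=2 C[5]=6 → dur=6, Σ=44 | A=load:t6 B=compute:t5 [compute-bound]
step 7: L[7]=4 C[6]=4 → dur=4, Σ=48 | A=compute:t6 B=load:t7 [tied]
step 8: L[8]=9 C[7]=3 → dur=9, Σ=57 | A=load:t8 B=compute:t7 [load-bound]
step 9: C[8]=2 → dur=2, Σ=59 | A=compute:t8 B=idle [compute-only]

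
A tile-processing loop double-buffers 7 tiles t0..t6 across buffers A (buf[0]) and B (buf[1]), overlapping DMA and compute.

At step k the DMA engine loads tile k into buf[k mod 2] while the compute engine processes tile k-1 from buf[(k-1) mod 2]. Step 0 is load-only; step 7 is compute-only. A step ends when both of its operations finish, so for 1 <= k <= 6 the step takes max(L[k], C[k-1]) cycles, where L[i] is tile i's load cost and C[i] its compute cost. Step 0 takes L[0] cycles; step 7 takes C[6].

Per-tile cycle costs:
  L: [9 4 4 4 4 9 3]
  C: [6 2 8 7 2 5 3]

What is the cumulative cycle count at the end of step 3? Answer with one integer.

[0] DMA t0→A (9c) ∥ CU idle ⇒ 9c, clock 9
[1] DMA t1→B (4c) ∥ CU A:t0 (6c) ⇒ 6c, clock 15
[2] DMA t2→A (4c) ∥ CU B:t1 (2c) ⇒ 4c, clock 19
[3] DMA t3→B (4c) ∥ CU A:t2 (8c) ⇒ 8c, clock 27
[4] DMA t4→A (4c) ∥ CU B:t3 (7c) ⇒ 7c, clock 34
[5] DMA t5→B (9c) ∥ CU A:t4 (2c) ⇒ 9c, clock 43
[6] DMA t6→A (3c) ∥ CU B:t5 (5c) ⇒ 5c, clock 48
[7] DMA idle ∥ CU A:t6 (3c) ⇒ 3c, clock 51

end_cycle[3] = 27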